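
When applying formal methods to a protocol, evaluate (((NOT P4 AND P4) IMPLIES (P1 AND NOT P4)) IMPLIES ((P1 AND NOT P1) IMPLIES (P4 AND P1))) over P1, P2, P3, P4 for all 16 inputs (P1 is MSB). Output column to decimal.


Formula: (((NOT P4 AND P4) IMPLIES (P1 AND NOT P4)) IMPLIES ((P1 AND NOT P1) IMPLIES (P4 AND P1))) over P1, P2, P3, P4 (16 rows)
Evaluate each row (bits = P1,P2,P3,P4, MSB first):
  row 0 [0000]: (((NOT 0 AND 0) IMPLIES (0 AND NOT 0)) IMPLIES ((0 AND NOT 0) IMPLIES (0 AND 0))) -> 1
  row 1 [0001]: (((NOT 1 AND 1) IMPLIES (0 AND NOT 1)) IMPLIES ((0 AND NOT 0) IMPLIES (1 AND 0))) -> 1
  row 2 [0010]: (((NOT 0 AND 0) IMPLIES (0 AND NOT 0)) IMPLIES ((0 AND NOT 0) IMPLIES (0 AND 0))) -> 1
  row 3 [0011]: (((NOT 1 AND 1) IMPLIES (0 AND NOT 1)) IMPLIES ((0 AND NOT 0) IMPLIES (1 AND 0))) -> 1
  row 4 [0100]: (((NOT 0 AND 0) IMPLIES (0 AND NOT 0)) IMPLIES ((0 AND NOT 0) IMPLIES (0 AND 0))) -> 1
  row 5 [0101]: (((NOT 1 AND 1) IMPLIES (0 AND NOT 1)) IMPLIES ((0 AND NOT 0) IMPLIES (1 AND 0))) -> 1
  row 6 [0110]: (((NOT 0 AND 0) IMPLIES (0 AND NOT 0)) IMPLIES ((0 AND NOT 0) IMPLIES (0 AND 0))) -> 1
  row 7 [0111]: (((NOT 1 AND 1) IMPLIES (0 AND NOT 1)) IMPLIES ((0 AND NOT 0) IMPLIES (1 AND 0))) -> 1
  row 8 [1000]: (((NOT 0 AND 0) IMPLIES (1 AND NOT 0)) IMPLIES ((1 AND NOT 1) IMPLIES (0 AND 1))) -> 1
  row 9 [1001]: (((NOT 1 AND 1) IMPLIES (1 AND NOT 1)) IMPLIES ((1 AND NOT 1) IMPLIES (1 AND 1))) -> 1
  row 10 [1010]: (((NOT 0 AND 0) IMPLIES (1 AND NOT 0)) IMPLIES ((1 AND NOT 1) IMPLIES (0 AND 1))) -> 1
  row 11 [1011]: (((NOT 1 AND 1) IMPLIES (1 AND NOT 1)) IMPLIES ((1 AND NOT 1) IMPLIES (1 AND 1))) -> 1
  row 12 [1100]: (((NOT 0 AND 0) IMPLIES (1 AND NOT 0)) IMPLIES ((1 AND NOT 1) IMPLIES (0 AND 1))) -> 1
  row 13 [1101]: (((NOT 1 AND 1) IMPLIES (1 AND NOT 1)) IMPLIES ((1 AND NOT 1) IMPLIES (1 AND 1))) -> 1
  row 14 [1110]: (((NOT 0 AND 0) IMPLIES (1 AND NOT 0)) IMPLIES ((1 AND NOT 1) IMPLIES (0 AND 1))) -> 1
  row 15 [1111]: (((NOT 1 AND 1) IMPLIES (1 AND NOT 1)) IMPLIES ((1 AND NOT 1) IMPLIES (1 AND 1))) -> 1
Full result column, 4 rows per line (P1,P2 fixed per line; P3,P4 runs 00..11 left to right):
  rows 0-3 [P1,P2=00]: 1111  = hex F
  rows 4-7 [P1,P2=01]: 1111  = hex F
  rows 8-11 [P1,P2=10]: 1111  = hex F
  rows 12-15 [P1,P2=11]: 1111  = hex F
Output column (row 0 .. row 15) = 1111111111111111
Output column grouped in 4s = 1111 1111 1111 1111 = 0xFFFF
Convert to decimal digit by digit (value = value*16 + digit):
  F -> 15
  15*16 + 15 (F) = 255
  255*16 + 15 (F) = 4095
  4095*16 + 15 (F) = 65535
Decimal = 65535

65535


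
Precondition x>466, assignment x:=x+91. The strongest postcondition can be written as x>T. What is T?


Formula: sp(P, x:=E) = exists old_x. (x = E[old_x/x]) AND P[old_x/x] (old_x is the value of x before the assignment; eliminate old_x by solving x = E[old_x/x] for old_x)
Step 1: Precondition P: x>466, i.e. old_x > 466
Step 2: Assignment gives x = old_x + 91, so old_x = x - 91
Step 3: Substitute into P: x - 91 > 466
Step 4: Simplify: x > 466+91 = 557

557


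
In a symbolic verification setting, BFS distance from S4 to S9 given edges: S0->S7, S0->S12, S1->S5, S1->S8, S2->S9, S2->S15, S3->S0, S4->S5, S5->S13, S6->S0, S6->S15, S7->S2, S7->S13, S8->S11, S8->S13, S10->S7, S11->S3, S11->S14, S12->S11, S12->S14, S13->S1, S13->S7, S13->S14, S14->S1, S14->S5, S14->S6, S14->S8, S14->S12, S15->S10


BFS layer-by-layer from S4:
  dist 0: {S4}
  dist 1: {S5}
  dist 2: {S13}
  dist 3: {S1, S7, S14}
  dist 4: {S2, S6, S8, S12}
  dist 5: {S0, S9, S11, S15}
  -> S9 reached at distance 5
Shortest path length = 5

5


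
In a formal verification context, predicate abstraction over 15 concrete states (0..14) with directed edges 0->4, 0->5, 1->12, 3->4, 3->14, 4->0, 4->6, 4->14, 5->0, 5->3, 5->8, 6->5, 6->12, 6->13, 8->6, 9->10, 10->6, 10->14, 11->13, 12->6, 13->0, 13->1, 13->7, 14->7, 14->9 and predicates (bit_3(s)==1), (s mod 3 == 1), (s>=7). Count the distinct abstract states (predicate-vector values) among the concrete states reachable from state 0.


BFS from 0:
Concrete reachable: {0, 1, 3, 4, 5, 6, 7, 8, 9, 10, 12, 13, 14}
Abstract via predicates (bit_3(s)==1), (s mod 3 == 1), (s>=7):
  (0,0,0) <- {0, 3, 5, 6}
  (0,1,0) <- {1, 4}
  (0,1,1) <- {7}
  (1,0,1) <- {8, 9, 12, 14}
  (1,1,1) <- {10, 13}
Distinct abstract states = 5

5


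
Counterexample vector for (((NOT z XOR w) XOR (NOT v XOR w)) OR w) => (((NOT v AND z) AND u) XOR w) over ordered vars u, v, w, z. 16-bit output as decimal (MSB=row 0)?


F1 = (((NOT z XOR w) XOR (NOT v XOR w)) OR w)
F2 = (((NOT v AND z) AND u) XOR w)
Counterexample to F1=>F2 is where F1=1 and F2=0.
Evaluate each row (bits = u,v,w,z, MSB first):
  row 0 [0000]: F1=0 F2=0 -> F1&~F2 -> 0
  row 1 [0001]: F1=1 F2=0 -> F1&~F2 -> 1
  row 2 [0010]: F1=1 F2=1 -> F1&~F2 -> 0
  row 3 [0011]: F1=1 F2=1 -> F1&~F2 -> 0
  row 4 [0100]: F1=1 F2=0 -> F1&~F2 -> 1
  row 5 [0101]: F1=0 F2=0 -> F1&~F2 -> 0
  row 6 [0110]: F1=1 F2=1 -> F1&~F2 -> 0
  row 7 [0111]: F1=1 F2=1 -> F1&~F2 -> 0
  row 8 [1000]: F1=0 F2=0 -> F1&~F2 -> 0
  row 9 [1001]: F1=1 F2=1 -> F1&~F2 -> 0
  row 10 [1010]: F1=1 F2=1 -> F1&~F2 -> 0
  row 11 [1011]: F1=1 F2=0 -> F1&~F2 -> 1
  row 12 [1100]: F1=1 F2=0 -> F1&~F2 -> 1
  row 13 [1101]: F1=0 F2=0 -> F1&~F2 -> 0
  row 14 [1110]: F1=1 F2=1 -> F1&~F2 -> 0
  row 15 [1111]: F1=1 F2=1 -> F1&~F2 -> 0
Full result column, 4 rows per line (u,v fixed per line; w,z runs 00..11 left to right):
  rows 0-3 [u,v=00]: 0100  = hex 4
  rows 4-7 [u,v=01]: 1000  = hex 8
  rows 8-11 [u,v=10]: 0001  = hex 1
  rows 12-15 [u,v=11]: 1000  = hex 8
Counterexample vector (row 0 .. row 15) = 0100100000011000
Output column grouped in 4s = 0100 1000 0001 1000 = 0x4818
Convert to decimal digit by digit (value = value*16 + digit):
  4 -> 4
  4*16 + 8 = 72
  72*16 + 1 = 1153
  1153*16 + 8 = 18456
Decimal = 18456

18456


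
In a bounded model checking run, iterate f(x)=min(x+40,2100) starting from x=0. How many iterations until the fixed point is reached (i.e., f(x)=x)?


Step 1: x=0, cap=2100, increment=40
Step 2: x grows by 40 each step until capped at 2100; fixed point is x=2100
Step 3: iterations = ceil(2100/40) = 53

53


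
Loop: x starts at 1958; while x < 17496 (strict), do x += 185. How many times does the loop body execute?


Step 1: x goes from 1958 toward 17496 by 185; the body runs while x<17496, so iterations = ceil((bound-start)/step)
Step 2: Distance=15538
Step 3: ceil(15538/185)=84

84


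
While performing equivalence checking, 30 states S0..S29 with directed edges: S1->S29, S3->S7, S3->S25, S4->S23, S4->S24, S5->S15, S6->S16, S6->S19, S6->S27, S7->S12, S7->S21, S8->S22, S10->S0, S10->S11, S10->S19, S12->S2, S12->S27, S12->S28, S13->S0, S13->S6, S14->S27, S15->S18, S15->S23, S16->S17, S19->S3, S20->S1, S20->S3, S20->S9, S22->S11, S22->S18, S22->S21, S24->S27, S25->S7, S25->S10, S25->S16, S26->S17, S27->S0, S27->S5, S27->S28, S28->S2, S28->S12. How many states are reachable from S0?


BFS from S0:
  layer 0: {S0}
Reachable set: {S0}
Count = 1

1


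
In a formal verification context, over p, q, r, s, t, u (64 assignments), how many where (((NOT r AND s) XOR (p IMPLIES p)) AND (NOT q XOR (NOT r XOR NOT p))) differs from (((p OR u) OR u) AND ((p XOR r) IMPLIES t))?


F1 = (((NOT r AND s) XOR (p IMPLIES p)) AND (NOT q XOR (NOT r XOR NOT p)))
F2 = (((p OR u) OR u) AND ((p XOR r) IMPLIES t))
Evaluate both on each of 64 rows (bits = p,q,r,s,t,u):
  row 0 [000000]: F1=1 F2=0 (differ) -> 1
  row 1 [000001]: F1=1 F2=1 -> 0
  row 2 [000010]: F1=1 F2=0 (differ) -> 1
  row 3 [000011]: F1=1 F2=1 -> 0
  row 4 [000100]: F1=0 F2=0 -> 0
  (every remaining row is evaluated the same way; all 64 results are listed next)
Full result column, 8 rows per line (p,q,r fixed per line; s,t,u runs 000..111 left to right):
  rows 0-7 [p,q,r=000]: 10100101  (ones: 4)
  rows 8-15 [p,q,r=001]: 00010001  (ones: 2)
  rows 16-23 [p,q,r=010]: 01010101  (ones: 4)
  rows 24-31 [p,q,r=011]: 11101110  (ones: 6)
  rows 32-39 [p,q,r=100]: 00110011  (ones: 4)
  rows 40-47 [p,q,r=101]: 00000000  (ones: 0)
  rows 48-55 [p,q,r=110]: 11000011  (ones: 4)
  rows 56-63 [p,q,r=111]: 11111111  (ones: 8)
Disagreements = 4+2+4+6+4+0+4+8 = 32

32


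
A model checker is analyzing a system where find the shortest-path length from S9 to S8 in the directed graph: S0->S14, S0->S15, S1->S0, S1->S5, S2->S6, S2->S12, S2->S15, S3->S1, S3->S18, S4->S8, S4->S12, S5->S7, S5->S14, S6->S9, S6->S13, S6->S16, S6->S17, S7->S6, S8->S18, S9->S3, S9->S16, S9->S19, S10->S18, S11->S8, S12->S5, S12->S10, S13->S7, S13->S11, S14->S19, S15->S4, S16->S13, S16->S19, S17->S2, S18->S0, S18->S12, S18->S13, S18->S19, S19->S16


BFS layer-by-layer from S9:
  dist 0: {S9}
  dist 1: {S3, S16, S19}
  dist 2: {S1, S13, S18}
  dist 3: {S0, S5, S7, S11, S12}
  dist 4: {S6, S8, S10, S14, S15}
  -> S8 reached at distance 4
Shortest path length = 4

4


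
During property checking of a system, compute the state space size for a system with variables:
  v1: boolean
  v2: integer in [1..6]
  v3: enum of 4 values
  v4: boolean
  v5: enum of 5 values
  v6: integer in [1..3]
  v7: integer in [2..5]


State space = product of domain sizes of all variables.
Domain sizes:
  v1 (boolean): 2
  v2 (integer in [1..6]): 6
  v3 (enum of 4 values): 4
  v4 (boolean): 2
  v5 (enum of 5 values): 5
  v6 (integer in [1..3]): 3
  v7 (integer in [2..5]): 4
Product = 2 * 6 * 4 * 2 * 5 * 3 * 4 = 5760

5760


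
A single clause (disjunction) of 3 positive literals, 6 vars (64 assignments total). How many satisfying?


Step 1: Total=2^6=64
Step 2: Unsat when all 3 false: 2^3=8
Step 3: Sat=64-8=56

56


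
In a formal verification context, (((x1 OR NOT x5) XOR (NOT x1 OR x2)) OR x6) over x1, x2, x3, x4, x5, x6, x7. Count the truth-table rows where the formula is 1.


Formula: (((x1 OR NOT x5) XOR (NOT x1 OR x2)) OR x6) over 7 vars (128 rows)
Evaluate each row (x1, x2, x3, x4, x5, x6, x7 as bits, MSB first):
  row 0 [0000000]: (((0 OR NOT 0) XOR (NOT 0 OR 0)) OR 0) -> 0
  row 1 [0000001]: (((0 OR NOT 0) XOR (NOT 0 OR 0)) OR 0) -> 0
  row 2 [0000010]: (((0 OR NOT 0) XOR (NOT 0 OR 0)) OR 1) -> 1
  row 3 [0000011]: (((0 OR NOT 0) XOR (NOT 0 OR 0)) OR 1) -> 1
  row 4 [0000100]: (((0 OR NOT 1) XOR (NOT 0 OR 0)) OR 0) -> 1
  (every remaining row is evaluated the same way; all 128 results are listed next)
Full result column, 8 rows per line (x1,x2,x3,x4 fixed per line; x5,x6,x7 runs 000..111 left to right):
  rows 0-7 [x1,x2,x3,x4=0000]: 00111111  (ones: 6)
  rows 8-15 [x1,x2,x3,x4=0001]: 00111111  (ones: 6)
  rows 16-23 [x1,x2,x3,x4=0010]: 00111111  (ones: 6)
  rows 24-31 [x1,x2,x3,x4=0011]: 00111111  (ones: 6)
  rows 32-39 [x1,x2,x3,x4=0100]: 00111111  (ones: 6)
  rows 40-47 [x1,x2,x3,x4=0101]: 00111111  (ones: 6)
  rows 48-55 [x1,x2,x3,x4=0110]: 00111111  (ones: 6)
  rows 56-63 [x1,x2,x3,x4=0111]: 00111111  (ones: 6)
  rows 64-71 [x1,x2,x3,x4=1000]: 11111111  (ones: 8)
  rows 72-79 [x1,x2,x3,x4=1001]: 11111111  (ones: 8)
  rows 80-87 [x1,x2,x3,x4=1010]: 11111111  (ones: 8)
  rows 88-95 [x1,x2,x3,x4=1011]: 11111111  (ones: 8)
  rows 96-103 [x1,x2,x3,x4=1100]: 00110011  (ones: 4)
  rows 104-111 [x1,x2,x3,x4=1101]: 00110011  (ones: 4)
  rows 112-119 [x1,x2,x3,x4=1110]: 00110011  (ones: 4)
  rows 120-127 [x1,x2,x3,x4=1111]: 00110011  (ones: 4)
Count of 1-rows = 6+6+6+6+6+6+6+6+8+8+8+8+4+4+4+4 = 96

96


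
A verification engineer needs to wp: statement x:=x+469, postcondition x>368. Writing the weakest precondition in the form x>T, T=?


Formula: wp(x:=E, P) = P[E/x] (substitute E for x in postcondition)
Step 1: Postcondition: x>368
Step 2: Substitute x+469 for x: x+469>368
Step 3: Solve for x: x > 368-469 = -101

-101


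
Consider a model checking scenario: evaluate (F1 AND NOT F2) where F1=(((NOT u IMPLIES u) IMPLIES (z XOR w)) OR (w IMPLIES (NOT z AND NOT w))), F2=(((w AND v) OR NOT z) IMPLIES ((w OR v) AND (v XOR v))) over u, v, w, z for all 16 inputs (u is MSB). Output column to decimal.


F1 = (((NOT u IMPLIES u) IMPLIES (z XOR w)) OR (w IMPLIES (NOT z AND NOT w)))
F2 = (((w AND v) OR NOT z) IMPLIES ((w OR v) AND (v XOR v)))
Counterexample to F1=>F2 is where F1=1 and F2=0.
Evaluate each row (bits = u,v,w,z, MSB first):
  row 0 [0000]: F1=1 F2=0 -> F1&~F2 -> 1
  row 1 [0001]: F1=1 F2=1 -> F1&~F2 -> 0
  row 2 [0010]: F1=1 F2=0 -> F1&~F2 -> 1
  row 3 [0011]: F1=1 F2=1 -> F1&~F2 -> 0
  row 4 [0100]: F1=1 F2=0 -> F1&~F2 -> 1
  row 5 [0101]: F1=1 F2=1 -> F1&~F2 -> 0
  row 6 [0110]: F1=1 F2=0 -> F1&~F2 -> 1
  row 7 [0111]: F1=1 F2=0 -> F1&~F2 -> 1
  row 8 [1000]: F1=1 F2=0 -> F1&~F2 -> 1
  row 9 [1001]: F1=1 F2=1 -> F1&~F2 -> 0
  row 10 [1010]: F1=1 F2=0 -> F1&~F2 -> 1
  row 11 [1011]: F1=0 F2=1 -> F1&~F2 -> 0
  row 12 [1100]: F1=1 F2=0 -> F1&~F2 -> 1
  row 13 [1101]: F1=1 F2=1 -> F1&~F2 -> 0
  row 14 [1110]: F1=1 F2=0 -> F1&~F2 -> 1
  row 15 [1111]: F1=0 F2=0 -> F1&~F2 -> 0
Full result column, 4 rows per line (u,v fixed per line; w,z runs 00..11 left to right):
  rows 0-3 [u,v=00]: 1010  = hex A
  rows 4-7 [u,v=01]: 1011  = hex B
  rows 8-11 [u,v=10]: 1010  = hex A
  rows 12-15 [u,v=11]: 1010  = hex A
Counterexample vector (row 0 .. row 15) = 1010101110101010
Output column grouped in 4s = 1010 1011 1010 1010 = 0xABAA
Convert to decimal digit by digit (value = value*16 + digit):
  A -> 10
  10*16 + 11 (B) = 171
  171*16 + 10 (A) = 2746
  2746*16 + 10 (A) = 43946
Decimal = 43946

43946


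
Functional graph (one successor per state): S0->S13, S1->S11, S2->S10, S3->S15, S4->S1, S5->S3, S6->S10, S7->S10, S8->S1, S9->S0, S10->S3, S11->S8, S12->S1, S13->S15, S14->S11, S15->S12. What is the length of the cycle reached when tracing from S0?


Trace from S0 until a state repeats:
  S0 -> S13 -> S15 -> S12 -> S1 -> S11 -> S8 -> S1
S1 first seen at step 4, revisited at step 7.
Cycle length = 7 - 4 = 3

3


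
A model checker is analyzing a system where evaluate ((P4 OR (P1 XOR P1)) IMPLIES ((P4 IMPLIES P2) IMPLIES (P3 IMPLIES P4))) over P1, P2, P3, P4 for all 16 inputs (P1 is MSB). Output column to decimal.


Formula: ((P4 OR (P1 XOR P1)) IMPLIES ((P4 IMPLIES P2) IMPLIES (P3 IMPLIES P4))) over P1, P2, P3, P4 (16 rows)
Evaluate each row (bits = P1,P2,P3,P4, MSB first):
  row 0 [0000]: ((0 OR (0 XOR 0)) IMPLIES ((0 IMPLIES 0) IMPLIES (0 IMPLIES 0))) -> 1
  row 1 [0001]: ((1 OR (0 XOR 0)) IMPLIES ((1 IMPLIES 0) IMPLIES (0 IMPLIES 1))) -> 1
  row 2 [0010]: ((0 OR (0 XOR 0)) IMPLIES ((0 IMPLIES 0) IMPLIES (1 IMPLIES 0))) -> 1
  row 3 [0011]: ((1 OR (0 XOR 0)) IMPLIES ((1 IMPLIES 0) IMPLIES (1 IMPLIES 1))) -> 1
  row 4 [0100]: ((0 OR (0 XOR 0)) IMPLIES ((0 IMPLIES 1) IMPLIES (0 IMPLIES 0))) -> 1
  row 5 [0101]: ((1 OR (0 XOR 0)) IMPLIES ((1 IMPLIES 1) IMPLIES (0 IMPLIES 1))) -> 1
  row 6 [0110]: ((0 OR (0 XOR 0)) IMPLIES ((0 IMPLIES 1) IMPLIES (1 IMPLIES 0))) -> 1
  row 7 [0111]: ((1 OR (0 XOR 0)) IMPLIES ((1 IMPLIES 1) IMPLIES (1 IMPLIES 1))) -> 1
  row 8 [1000]: ((0 OR (1 XOR 1)) IMPLIES ((0 IMPLIES 0) IMPLIES (0 IMPLIES 0))) -> 1
  row 9 [1001]: ((1 OR (1 XOR 1)) IMPLIES ((1 IMPLIES 0) IMPLIES (0 IMPLIES 1))) -> 1
  row 10 [1010]: ((0 OR (1 XOR 1)) IMPLIES ((0 IMPLIES 0) IMPLIES (1 IMPLIES 0))) -> 1
  row 11 [1011]: ((1 OR (1 XOR 1)) IMPLIES ((1 IMPLIES 0) IMPLIES (1 IMPLIES 1))) -> 1
  row 12 [1100]: ((0 OR (1 XOR 1)) IMPLIES ((0 IMPLIES 1) IMPLIES (0 IMPLIES 0))) -> 1
  row 13 [1101]: ((1 OR (1 XOR 1)) IMPLIES ((1 IMPLIES 1) IMPLIES (0 IMPLIES 1))) -> 1
  row 14 [1110]: ((0 OR (1 XOR 1)) IMPLIES ((0 IMPLIES 1) IMPLIES (1 IMPLIES 0))) -> 1
  row 15 [1111]: ((1 OR (1 XOR 1)) IMPLIES ((1 IMPLIES 1) IMPLIES (1 IMPLIES 1))) -> 1
Full result column, 4 rows per line (P1,P2 fixed per line; P3,P4 runs 00..11 left to right):
  rows 0-3 [P1,P2=00]: 1111  = hex F
  rows 4-7 [P1,P2=01]: 1111  = hex F
  rows 8-11 [P1,P2=10]: 1111  = hex F
  rows 12-15 [P1,P2=11]: 1111  = hex F
Output column (row 0 .. row 15) = 1111111111111111
Output column grouped in 4s = 1111 1111 1111 1111 = 0xFFFF
Convert to decimal digit by digit (value = value*16 + digit):
  F -> 15
  15*16 + 15 (F) = 255
  255*16 + 15 (F) = 4095
  4095*16 + 15 (F) = 65535
Decimal = 65535

65535


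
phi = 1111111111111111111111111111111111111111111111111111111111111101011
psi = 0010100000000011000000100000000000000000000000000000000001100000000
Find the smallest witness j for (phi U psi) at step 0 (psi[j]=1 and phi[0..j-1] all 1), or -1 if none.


(phi U psi) at 0: need smallest j with psi[j]=1 and phi[i]=1 for all i in [0,j).
Scan from step 0:
  step 0: phi=1, psi=0 -> continue
  step 1: phi=1, psi=0 -> continue
  step 2: psi=1 and phi held for [0,2) -> witness found
Witness step = 2

2


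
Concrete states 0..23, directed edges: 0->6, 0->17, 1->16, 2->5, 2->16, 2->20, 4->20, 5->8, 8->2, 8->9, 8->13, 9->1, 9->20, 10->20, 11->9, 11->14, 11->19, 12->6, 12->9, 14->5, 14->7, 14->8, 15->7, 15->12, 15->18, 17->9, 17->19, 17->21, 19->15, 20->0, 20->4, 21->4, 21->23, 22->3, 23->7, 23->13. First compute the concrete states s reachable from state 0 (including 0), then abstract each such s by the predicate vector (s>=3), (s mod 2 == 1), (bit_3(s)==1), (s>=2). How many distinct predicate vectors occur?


BFS from 0:
Concrete reachable: {0, 1, 4, 6, 7, 9, 12, 13, 15, 16, 17, 18, 19, 20, 21, 23}
Abstract via predicates (s>=3), (s mod 2 == 1), (bit_3(s)==1), (s>=2):
  (0,0,0,0) <- {0}
  (0,1,0,0) <- {1}
  (1,0,0,1) <- {4, 6, 16, 18, 20}
  (1,0,1,1) <- {12}
  (1,1,0,1) <- {7, 17, 19, 21, 23}
  (1,1,1,1) <- {9, 13, 15}
Distinct abstract states = 6

6


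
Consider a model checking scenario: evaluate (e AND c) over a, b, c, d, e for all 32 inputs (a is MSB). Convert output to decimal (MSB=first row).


Formula: (e AND c) over a, b, c, d, e (32 rows)
Evaluate each row (bits = a,b,c,d,e, MSB first):
  row 0 [00000]: (0 AND 0) -> 0
  row 1 [00001]: (1 AND 0) -> 0
  row 2 [00010]: (0 AND 0) -> 0
  row 3 [00011]: (1 AND 0) -> 0
  row 4 [00100]: (0 AND 1) -> 0
  row 5 [00101]: (1 AND 1) -> 1
  row 6 [00110]: (0 AND 1) -> 0
  row 7 [00111]: (1 AND 1) -> 1
  row 8 [01000]: (0 AND 0) -> 0
  row 9 [01001]: (1 AND 0) -> 0
  row 10 [01010]: (0 AND 0) -> 0
  row 11 [01011]: (1 AND 0) -> 0
  row 12 [01100]: (0 AND 1) -> 0
  row 13 [01101]: (1 AND 1) -> 1
  row 14 [01110]: (0 AND 1) -> 0
  row 15 [01111]: (1 AND 1) -> 1
  row 16 [10000]: (0 AND 0) -> 0
  row 17 [10001]: (1 AND 0) -> 0
  row 18 [10010]: (0 AND 0) -> 0
  row 19 [10011]: (1 AND 0) -> 0
  row 20 [10100]: (0 AND 1) -> 0
  row 21 [10101]: (1 AND 1) -> 1
  row 22 [10110]: (0 AND 1) -> 0
  row 23 [10111]: (1 AND 1) -> 1
  row 24 [11000]: (0 AND 0) -> 0
  row 25 [11001]: (1 AND 0) -> 0
  row 26 [11010]: (0 AND 0) -> 0
  row 27 [11011]: (1 AND 0) -> 0
  row 28 [11100]: (0 AND 1) -> 0
  row 29 [11101]: (1 AND 1) -> 1
  row 30 [11110]: (0 AND 1) -> 0
  row 31 [11111]: (1 AND 1) -> 1
Full result column, 4 rows per line (a,b,c fixed per line; d,e runs 00..11 left to right):
  rows 0-3 [a,b,c=000]: 0000  = hex 0
  rows 4-7 [a,b,c=001]: 0101  = hex 5
  rows 8-11 [a,b,c=010]: 0000  = hex 0
  rows 12-15 [a,b,c=011]: 0101  = hex 5
  rows 16-19 [a,b,c=100]: 0000  = hex 0
  rows 20-23 [a,b,c=101]: 0101  = hex 5
  rows 24-27 [a,b,c=110]: 0000  = hex 0
  rows 28-31 [a,b,c=111]: 0101  = hex 5
Output column (row 0 .. row 31) = 00000101000001010000010100000101
Output column grouped in 4s = 0000 0101 0000 0101 0000 0101 0000 0101 = 0x05050505
Convert to decimal digit by digit (value = value*16 + digit):
  0 -> 0
  0*16 + 5 = 5
  5*16 + 0 = 80
  80*16 + 5 = 1285
  1285*16 + 0 = 20560
  20560*16 + 5 = 328965
  328965*16 + 0 = 5263440
  5263440*16 + 5 = 84215045
Decimal = 84215045

84215045


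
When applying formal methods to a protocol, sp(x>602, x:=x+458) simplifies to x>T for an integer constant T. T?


Formula: sp(P, x:=E) = exists old_x. (x = E[old_x/x]) AND P[old_x/x] (old_x is the value of x before the assignment; eliminate old_x by solving x = E[old_x/x] for old_x)
Step 1: Precondition P: x>602, i.e. old_x > 602
Step 2: Assignment gives x = old_x + 458, so old_x = x - 458
Step 3: Substitute into P: x - 458 > 602
Step 4: Simplify: x > 602+458 = 1060

1060


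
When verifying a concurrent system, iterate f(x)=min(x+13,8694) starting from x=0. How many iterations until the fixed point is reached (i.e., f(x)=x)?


Step 1: x=0, cap=8694, increment=13
Step 2: x grows by 13 each step until capped at 8694; fixed point is x=8694
Step 3: iterations = ceil(8694/13) = 669

669


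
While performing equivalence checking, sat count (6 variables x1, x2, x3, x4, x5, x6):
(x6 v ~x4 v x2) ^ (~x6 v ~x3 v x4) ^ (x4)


CNF with 3 clauses over 6 vars (64 assignments).
An assignment satisfies CNF iff every clause has >=1 true literal.
Check each row (bits = x1,x2,x3,x4,x5,x6; clause T/F shown):
  row 0 [000000]: clauses=TTF -> 0
  row 1 [000001]: clauses=TTF -> 0
  row 2 [000010]: clauses=TTF -> 0
  row 3 [000011]: clauses=TTF -> 0
  row 4 [000100]: clauses=FTT -> 0
  (every remaining row is evaluated the same way; all 64 results are listed next)
Full result column, 8 rows per line (x1,x2,x3 fixed per line; x4,x5,x6 runs 000..111 left to right):
  rows 0-7 [x1,x2,x3=000]: 00000101  (ones: 2)
  rows 8-15 [x1,x2,x3=001]: 00000101  (ones: 2)
  rows 16-23 [x1,x2,x3=010]: 00001111  (ones: 4)
  rows 24-31 [x1,x2,x3=011]: 00001111  (ones: 4)
  rows 32-39 [x1,x2,x3=100]: 00000101  (ones: 2)
  rows 40-47 [x1,x2,x3=101]: 00000101  (ones: 2)
  rows 48-55 [x1,x2,x3=110]: 00001111  (ones: 4)
  rows 56-63 [x1,x2,x3=111]: 00001111  (ones: 4)
Satisfying assignments = 2+2+4+4+2+2+4+4 = 24

24


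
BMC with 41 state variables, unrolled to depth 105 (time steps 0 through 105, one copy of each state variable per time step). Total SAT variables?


BMC unrolls to depth k, creating one copy of each state var for steps 0..k.
Step count = 105 + 1 = 106 (steps 0 through 105)
Vars per step = 41
Total = 41 * 106 = 4346

4346


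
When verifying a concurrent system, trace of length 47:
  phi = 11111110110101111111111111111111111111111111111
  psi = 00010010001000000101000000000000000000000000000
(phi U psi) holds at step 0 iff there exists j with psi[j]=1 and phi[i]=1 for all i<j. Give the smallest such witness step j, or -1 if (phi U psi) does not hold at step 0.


(phi U psi) at 0: need smallest j with psi[j]=1 and phi[i]=1 for all i in [0,j).
Scan from step 0:
  step 0: phi=1, psi=0 -> continue
  step 1: phi=1, psi=0 -> continue
  step 2: phi=1, psi=0 -> continue
  step 3: psi=1 and phi held for [0,3) -> witness found
Witness step = 3

3


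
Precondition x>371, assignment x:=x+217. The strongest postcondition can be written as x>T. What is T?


Formula: sp(P, x:=E) = exists old_x. (x = E[old_x/x]) AND P[old_x/x] (old_x is the value of x before the assignment; eliminate old_x by solving x = E[old_x/x] for old_x)
Step 1: Precondition P: x>371, i.e. old_x > 371
Step 2: Assignment gives x = old_x + 217, so old_x = x - 217
Step 3: Substitute into P: x - 217 > 371
Step 4: Simplify: x > 371+217 = 588

588


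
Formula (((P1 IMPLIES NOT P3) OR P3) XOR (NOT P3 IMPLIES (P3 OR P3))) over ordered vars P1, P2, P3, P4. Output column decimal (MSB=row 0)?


Formula: (((P1 IMPLIES NOT P3) OR P3) XOR (NOT P3 IMPLIES (P3 OR P3))) over P1, P2, P3, P4 (16 rows)
Evaluate each row (bits = P1,P2,P3,P4, MSB first):
  row 0 [0000]: (((0 IMPLIES NOT 0) OR 0) XOR (NOT 0 IMPLIES (0 OR 0))) -> 1
  row 1 [0001]: (((0 IMPLIES NOT 0) OR 0) XOR (NOT 0 IMPLIES (0 OR 0))) -> 1
  row 2 [0010]: (((0 IMPLIES NOT 1) OR 1) XOR (NOT 1 IMPLIES (1 OR 1))) -> 0
  row 3 [0011]: (((0 IMPLIES NOT 1) OR 1) XOR (NOT 1 IMPLIES (1 OR 1))) -> 0
  row 4 [0100]: (((0 IMPLIES NOT 0) OR 0) XOR (NOT 0 IMPLIES (0 OR 0))) -> 1
  row 5 [0101]: (((0 IMPLIES NOT 0) OR 0) XOR (NOT 0 IMPLIES (0 OR 0))) -> 1
  row 6 [0110]: (((0 IMPLIES NOT 1) OR 1) XOR (NOT 1 IMPLIES (1 OR 1))) -> 0
  row 7 [0111]: (((0 IMPLIES NOT 1) OR 1) XOR (NOT 1 IMPLIES (1 OR 1))) -> 0
  row 8 [1000]: (((1 IMPLIES NOT 0) OR 0) XOR (NOT 0 IMPLIES (0 OR 0))) -> 1
  row 9 [1001]: (((1 IMPLIES NOT 0) OR 0) XOR (NOT 0 IMPLIES (0 OR 0))) -> 1
  row 10 [1010]: (((1 IMPLIES NOT 1) OR 1) XOR (NOT 1 IMPLIES (1 OR 1))) -> 0
  row 11 [1011]: (((1 IMPLIES NOT 1) OR 1) XOR (NOT 1 IMPLIES (1 OR 1))) -> 0
  row 12 [1100]: (((1 IMPLIES NOT 0) OR 0) XOR (NOT 0 IMPLIES (0 OR 0))) -> 1
  row 13 [1101]: (((1 IMPLIES NOT 0) OR 0) XOR (NOT 0 IMPLIES (0 OR 0))) -> 1
  row 14 [1110]: (((1 IMPLIES NOT 1) OR 1) XOR (NOT 1 IMPLIES (1 OR 1))) -> 0
  row 15 [1111]: (((1 IMPLIES NOT 1) OR 1) XOR (NOT 1 IMPLIES (1 OR 1))) -> 0
Full result column, 4 rows per line (P1,P2 fixed per line; P3,P4 runs 00..11 left to right):
  rows 0-3 [P1,P2=00]: 1100  = hex C
  rows 4-7 [P1,P2=01]: 1100  = hex C
  rows 8-11 [P1,P2=10]: 1100  = hex C
  rows 12-15 [P1,P2=11]: 1100  = hex C
Output column (row 0 .. row 15) = 1100110011001100
Output column grouped in 4s = 1100 1100 1100 1100 = 0xCCCC
Convert to decimal digit by digit (value = value*16 + digit):
  C -> 12
  12*16 + 12 (C) = 204
  204*16 + 12 (C) = 3276
  3276*16 + 12 (C) = 52428
Decimal = 52428

52428


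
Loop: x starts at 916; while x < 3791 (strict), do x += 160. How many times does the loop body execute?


Step 1: x goes from 916 toward 3791 by 160; the body runs while x<3791, so iterations = ceil((bound-start)/step)
Step 2: Distance=2875
Step 3: ceil(2875/160)=18

18


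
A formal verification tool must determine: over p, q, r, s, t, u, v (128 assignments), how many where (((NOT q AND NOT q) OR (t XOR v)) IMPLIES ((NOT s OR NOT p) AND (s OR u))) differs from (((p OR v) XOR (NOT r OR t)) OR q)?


F1 = (((NOT q AND NOT q) OR (t XOR v)) IMPLIES ((NOT s OR NOT p) AND (s OR u)))
F2 = (((p OR v) XOR (NOT r OR t)) OR q)
Evaluate both on each of 128 rows (bits = p,q,r,s,t,u,v):
  row 0 [0000000]: F1=0 F2=1 (differ) -> 1
  row 1 [0000001]: F1=0 F2=0 -> 0
  row 2 [0000010]: F1=1 F2=1 -> 0
  row 3 [0000011]: F1=1 F2=0 (differ) -> 1
  row 4 [0000100]: F1=0 F2=1 (differ) -> 1
  (every remaining row is evaluated the same way; all 128 results are listed next)
Full result column, 8 rows per line (p,q,r,s fixed per line; t,u,v runs 000..111 left to right):
  rows 0-7 [p,q,r,s=0000]: 10011001  (ones: 4)
  rows 8-15 [p,q,r,s=0001]: 01010101  (ones: 4)
  rows 16-23 [p,q,r,s=0010]: 01101001  (ones: 4)
  rows 24-31 [p,q,r,s=0011]: 10100101  (ones: 4)
  rows 32-39 [p,q,r,s=0100]: 01001000  (ones: 2)
  rows 40-47 [p,q,r,s=0101]: 00000000  (ones: 0)
  rows 48-55 [p,q,r,s=0110]: 01001000  (ones: 2)
  rows 56-63 [p,q,r,s=0111]: 00000000  (ones: 0)
  rows 64-71 [p,q,r,s=1000]: 00110011  (ones: 4)
  rows 72-79 [p,q,r,s=1001]: 00000000  (ones: 0)
  rows 80-87 [p,q,r,s=1010]: 11000011  (ones: 4)
  rows 88-95 [p,q,r,s=1011]: 11110000  (ones: 4)
  rows 96-103 [p,q,r,s=1100]: 01001000  (ones: 2)
  rows 104-111 [p,q,r,s=1101]: 01011010  (ones: 4)
  rows 112-119 [p,q,r,s=1110]: 01001000  (ones: 2)
  rows 120-127 [p,q,r,s=1111]: 01011010  (ones: 4)
Disagreements = 4+4+4+4+2+0+2+0+4+0+4+4+2+4+2+4 = 44

44


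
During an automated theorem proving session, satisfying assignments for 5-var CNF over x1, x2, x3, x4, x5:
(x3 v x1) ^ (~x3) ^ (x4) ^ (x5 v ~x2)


CNF with 4 clauses over 5 vars (32 assignments).
An assignment satisfies CNF iff every clause has >=1 true literal.
Check each row (bits = x1,x2,x3,x4,x5; clause T/F shown):
  row 0 [00000]: clauses=FTFT -> 0
  row 1 [00001]: clauses=FTFT -> 0
  row 2 [00010]: clauses=FTTT -> 0
  row 3 [00011]: clauses=FTTT -> 0
  row 4 [00100]: clauses=TFFT -> 0
  row 5 [00101]: clauses=TFFT -> 0
  row 6 [00110]: clauses=TFTT -> 0
  row 7 [00111]: clauses=TFTT -> 0
  row 8 [01000]: clauses=FTFF -> 0
  row 9 [01001]: clauses=FTFT -> 0
  row 10 [01010]: clauses=FTTF -> 0
  row 11 [01011]: clauses=FTTT -> 0
  row 12 [01100]: clauses=TFFF -> 0
  row 13 [01101]: clauses=TFFT -> 0
  row 14 [01110]: clauses=TFTF -> 0
  row 15 [01111]: clauses=TFTT -> 0
  row 16 [10000]: clauses=TTFT -> 0
  row 17 [10001]: clauses=TTFT -> 0
  row 18 [10010]: clauses=TTTT -> 1
  row 19 [10011]: clauses=TTTT -> 1
  row 20 [10100]: clauses=TFFT -> 0
  row 21 [10101]: clauses=TFFT -> 0
  row 22 [10110]: clauses=TFTT -> 0
  row 23 [10111]: clauses=TFTT -> 0
  row 24 [11000]: clauses=TTFF -> 0
  row 25 [11001]: clauses=TTFT -> 0
  row 26 [11010]: clauses=TTTF -> 0
  row 27 [11011]: clauses=TTTT -> 1
  row 28 [11100]: clauses=TFFF -> 0
  row 29 [11101]: clauses=TFFT -> 0
  row 30 [11110]: clauses=TFTF -> 0
  row 31 [11111]: clauses=TFTT -> 0
Full result column, 8 rows per line (x1,x2 fixed per line; x3,x4,x5 runs 000..111 left to right):
  rows 0-7 [x1,x2=00]: 00000000  (ones: 0)
  rows 8-15 [x1,x2=01]: 00000000  (ones: 0)
  rows 16-23 [x1,x2=10]: 00110000  (ones: 2)
  rows 24-31 [x1,x2=11]: 00010000  (ones: 1)
Satisfying assignments = 0+0+2+1 = 3

3


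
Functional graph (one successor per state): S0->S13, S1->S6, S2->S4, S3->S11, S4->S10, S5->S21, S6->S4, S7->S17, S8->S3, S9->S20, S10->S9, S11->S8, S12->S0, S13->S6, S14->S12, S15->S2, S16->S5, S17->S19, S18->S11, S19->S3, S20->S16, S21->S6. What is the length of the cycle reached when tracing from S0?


Trace from S0 until a state repeats:
  S0 -> S13 -> S6 -> S4 -> S10 -> S9 -> S20 -> S16 -> S5 -> S21 -> S6
S6 first seen at step 2, revisited at step 10.
Cycle length = 10 - 2 = 8

8


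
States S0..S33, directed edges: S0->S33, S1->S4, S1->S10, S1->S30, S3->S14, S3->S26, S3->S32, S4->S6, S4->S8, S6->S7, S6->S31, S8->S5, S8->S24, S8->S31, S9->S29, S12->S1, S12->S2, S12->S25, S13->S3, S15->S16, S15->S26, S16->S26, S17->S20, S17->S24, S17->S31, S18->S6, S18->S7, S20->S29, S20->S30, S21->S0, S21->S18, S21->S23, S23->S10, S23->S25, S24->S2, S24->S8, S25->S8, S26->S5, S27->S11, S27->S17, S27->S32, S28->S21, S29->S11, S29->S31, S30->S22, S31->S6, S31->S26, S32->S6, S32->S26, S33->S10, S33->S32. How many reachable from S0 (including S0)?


BFS from S0:
  layer 0: {S0}
  layer 1: {S33}
  layer 2: {S10, S32}
  layer 3: {S6, S26}
  layer 4: {S5, S7, S31}
Reachable set: {S0, S5, S6, S7, S10, S26, S31, S32, S33}
Count = 9

9


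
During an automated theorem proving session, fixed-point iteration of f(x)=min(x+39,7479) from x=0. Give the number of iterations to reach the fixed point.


Step 1: x=0, cap=7479, increment=39
Step 2: x grows by 39 each step until capped at 7479; fixed point is x=7479
Step 3: iterations = ceil(7479/39) = 192

192


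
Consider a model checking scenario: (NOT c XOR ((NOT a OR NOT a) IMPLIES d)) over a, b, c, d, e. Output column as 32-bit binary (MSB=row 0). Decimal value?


Formula: (NOT c XOR ((NOT a OR NOT a) IMPLIES d)) over a, b, c, d, e (32 rows)
Evaluate each row (bits = a,b,c,d,e, MSB first):
  row 0 [00000]: (NOT 0 XOR ((NOT 0 OR NOT 0) IMPLIES 0)) -> 1
  row 1 [00001]: (NOT 0 XOR ((NOT 0 OR NOT 0) IMPLIES 0)) -> 1
  row 2 [00010]: (NOT 0 XOR ((NOT 0 OR NOT 0) IMPLIES 1)) -> 0
  row 3 [00011]: (NOT 0 XOR ((NOT 0 OR NOT 0) IMPLIES 1)) -> 0
  row 4 [00100]: (NOT 1 XOR ((NOT 0 OR NOT 0) IMPLIES 0)) -> 0
  row 5 [00101]: (NOT 1 XOR ((NOT 0 OR NOT 0) IMPLIES 0)) -> 0
  row 6 [00110]: (NOT 1 XOR ((NOT 0 OR NOT 0) IMPLIES 1)) -> 1
  row 7 [00111]: (NOT 1 XOR ((NOT 0 OR NOT 0) IMPLIES 1)) -> 1
  row 8 [01000]: (NOT 0 XOR ((NOT 0 OR NOT 0) IMPLIES 0)) -> 1
  row 9 [01001]: (NOT 0 XOR ((NOT 0 OR NOT 0) IMPLIES 0)) -> 1
  row 10 [01010]: (NOT 0 XOR ((NOT 0 OR NOT 0) IMPLIES 1)) -> 0
  row 11 [01011]: (NOT 0 XOR ((NOT 0 OR NOT 0) IMPLIES 1)) -> 0
  row 12 [01100]: (NOT 1 XOR ((NOT 0 OR NOT 0) IMPLIES 0)) -> 0
  row 13 [01101]: (NOT 1 XOR ((NOT 0 OR NOT 0) IMPLIES 0)) -> 0
  row 14 [01110]: (NOT 1 XOR ((NOT 0 OR NOT 0) IMPLIES 1)) -> 1
  row 15 [01111]: (NOT 1 XOR ((NOT 0 OR NOT 0) IMPLIES 1)) -> 1
  row 16 [10000]: (NOT 0 XOR ((NOT 1 OR NOT 1) IMPLIES 0)) -> 0
  row 17 [10001]: (NOT 0 XOR ((NOT 1 OR NOT 1) IMPLIES 0)) -> 0
  row 18 [10010]: (NOT 0 XOR ((NOT 1 OR NOT 1) IMPLIES 1)) -> 0
  row 19 [10011]: (NOT 0 XOR ((NOT 1 OR NOT 1) IMPLIES 1)) -> 0
  row 20 [10100]: (NOT 1 XOR ((NOT 1 OR NOT 1) IMPLIES 0)) -> 1
  row 21 [10101]: (NOT 1 XOR ((NOT 1 OR NOT 1) IMPLIES 0)) -> 1
  row 22 [10110]: (NOT 1 XOR ((NOT 1 OR NOT 1) IMPLIES 1)) -> 1
  row 23 [10111]: (NOT 1 XOR ((NOT 1 OR NOT 1) IMPLIES 1)) -> 1
  row 24 [11000]: (NOT 0 XOR ((NOT 1 OR NOT 1) IMPLIES 0)) -> 0
  row 25 [11001]: (NOT 0 XOR ((NOT 1 OR NOT 1) IMPLIES 0)) -> 0
  row 26 [11010]: (NOT 0 XOR ((NOT 1 OR NOT 1) IMPLIES 1)) -> 0
  row 27 [11011]: (NOT 0 XOR ((NOT 1 OR NOT 1) IMPLIES 1)) -> 0
  row 28 [11100]: (NOT 1 XOR ((NOT 1 OR NOT 1) IMPLIES 0)) -> 1
  row 29 [11101]: (NOT 1 XOR ((NOT 1 OR NOT 1) IMPLIES 0)) -> 1
  row 30 [11110]: (NOT 1 XOR ((NOT 1 OR NOT 1) IMPLIES 1)) -> 1
  row 31 [11111]: (NOT 1 XOR ((NOT 1 OR NOT 1) IMPLIES 1)) -> 1
Full result column, 4 rows per line (a,b,c fixed per line; d,e runs 00..11 left to right):
  rows 0-3 [a,b,c=000]: 1100  = hex C
  rows 4-7 [a,b,c=001]: 0011  = hex 3
  rows 8-11 [a,b,c=010]: 1100  = hex C
  rows 12-15 [a,b,c=011]: 0011  = hex 3
  rows 16-19 [a,b,c=100]: 0000  = hex 0
  rows 20-23 [a,b,c=101]: 1111  = hex F
  rows 24-27 [a,b,c=110]: 0000  = hex 0
  rows 28-31 [a,b,c=111]: 1111  = hex F
Output column (row 0 .. row 31) = 11000011110000110000111100001111
Output column grouped in 4s = 1100 0011 1100 0011 0000 1111 0000 1111 = 0xC3C30F0F
Convert to decimal digit by digit (value = value*16 + digit):
  C -> 12
  12*16 + 3 = 195
  195*16 + 12 (C) = 3132
  3132*16 + 3 = 50115
  50115*16 + 0 = 801840
  801840*16 + 15 (F) = 12829455
  12829455*16 + 0 = 205271280
  205271280*16 + 15 (F) = 3284340495
Decimal = 3284340495

3284340495


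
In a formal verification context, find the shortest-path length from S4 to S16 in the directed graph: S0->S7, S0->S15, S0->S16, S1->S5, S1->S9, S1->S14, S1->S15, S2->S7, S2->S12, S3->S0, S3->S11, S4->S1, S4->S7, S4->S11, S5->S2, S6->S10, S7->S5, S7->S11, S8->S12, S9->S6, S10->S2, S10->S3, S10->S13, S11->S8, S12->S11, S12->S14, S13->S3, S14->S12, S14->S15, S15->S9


BFS layer-by-layer from S4:
  dist 0: {S4}
  dist 1: {S1, S7, S11}
  dist 2: {S5, S8, S9, S14, S15}
  dist 3: {S2, S6, S12}
  dist 4: {S10}
  dist 5: {S3, S13}
  dist 6: {S0}
  dist 7: {S16}
  -> S16 reached at distance 7
Shortest path length = 7

7


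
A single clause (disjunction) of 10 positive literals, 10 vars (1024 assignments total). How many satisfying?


Step 1: Total=2^10=1024
Step 2: Unsat when all 10 false: 2^0=1
Step 3: Sat=1024-1=1023

1023


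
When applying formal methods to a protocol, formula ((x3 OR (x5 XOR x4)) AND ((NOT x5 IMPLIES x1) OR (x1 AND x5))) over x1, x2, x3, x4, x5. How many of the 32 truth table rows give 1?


Formula: ((x3 OR (x5 XOR x4)) AND ((NOT x5 IMPLIES x1) OR (x1 AND x5))) over 5 vars (32 rows)
Evaluate each row (x1, x2, x3, x4, x5 as bits, MSB first):
  row 0 [00000]: ((0 OR (0 XOR 0)) AND ((NOT 0 IMPLIES 0) OR (0 AND 0))) -> 0
  row 1 [00001]: ((0 OR (1 XOR 0)) AND ((NOT 1 IMPLIES 0) OR (0 AND 1))) -> 1
  row 2 [00010]: ((0 OR (0 XOR 1)) AND ((NOT 0 IMPLIES 0) OR (0 AND 0))) -> 0
  row 3 [00011]: ((0 OR (1 XOR 1)) AND ((NOT 1 IMPLIES 0) OR (0 AND 1))) -> 0
  row 4 [00100]: ((1 OR (0 XOR 0)) AND ((NOT 0 IMPLIES 0) OR (0 AND 0))) -> 0
  row 5 [00101]: ((1 OR (1 XOR 0)) AND ((NOT 1 IMPLIES 0) OR (0 AND 1))) -> 1
  row 6 [00110]: ((1 OR (0 XOR 1)) AND ((NOT 0 IMPLIES 0) OR (0 AND 0))) -> 0
  row 7 [00111]: ((1 OR (1 XOR 1)) AND ((NOT 1 IMPLIES 0) OR (0 AND 1))) -> 1
  row 8 [01000]: ((0 OR (0 XOR 0)) AND ((NOT 0 IMPLIES 0) OR (0 AND 0))) -> 0
  row 9 [01001]: ((0 OR (1 XOR 0)) AND ((NOT 1 IMPLIES 0) OR (0 AND 1))) -> 1
  row 10 [01010]: ((0 OR (0 XOR 1)) AND ((NOT 0 IMPLIES 0) OR (0 AND 0))) -> 0
  row 11 [01011]: ((0 OR (1 XOR 1)) AND ((NOT 1 IMPLIES 0) OR (0 AND 1))) -> 0
  row 12 [01100]: ((1 OR (0 XOR 0)) AND ((NOT 0 IMPLIES 0) OR (0 AND 0))) -> 0
  row 13 [01101]: ((1 OR (1 XOR 0)) AND ((NOT 1 IMPLIES 0) OR (0 AND 1))) -> 1
  row 14 [01110]: ((1 OR (0 XOR 1)) AND ((NOT 0 IMPLIES 0) OR (0 AND 0))) -> 0
  row 15 [01111]: ((1 OR (1 XOR 1)) AND ((NOT 1 IMPLIES 0) OR (0 AND 1))) -> 1
  row 16 [10000]: ((0 OR (0 XOR 0)) AND ((NOT 0 IMPLIES 1) OR (1 AND 0))) -> 0
  row 17 [10001]: ((0 OR (1 XOR 0)) AND ((NOT 1 IMPLIES 1) OR (1 AND 1))) -> 1
  row 18 [10010]: ((0 OR (0 XOR 1)) AND ((NOT 0 IMPLIES 1) OR (1 AND 0))) -> 1
  row 19 [10011]: ((0 OR (1 XOR 1)) AND ((NOT 1 IMPLIES 1) OR (1 AND 1))) -> 0
  row 20 [10100]: ((1 OR (0 XOR 0)) AND ((NOT 0 IMPLIES 1) OR (1 AND 0))) -> 1
  row 21 [10101]: ((1 OR (1 XOR 0)) AND ((NOT 1 IMPLIES 1) OR (1 AND 1))) -> 1
  row 22 [10110]: ((1 OR (0 XOR 1)) AND ((NOT 0 IMPLIES 1) OR (1 AND 0))) -> 1
  row 23 [10111]: ((1 OR (1 XOR 1)) AND ((NOT 1 IMPLIES 1) OR (1 AND 1))) -> 1
  row 24 [11000]: ((0 OR (0 XOR 0)) AND ((NOT 0 IMPLIES 1) OR (1 AND 0))) -> 0
  row 25 [11001]: ((0 OR (1 XOR 0)) AND ((NOT 1 IMPLIES 1) OR (1 AND 1))) -> 1
  row 26 [11010]: ((0 OR (0 XOR 1)) AND ((NOT 0 IMPLIES 1) OR (1 AND 0))) -> 1
  row 27 [11011]: ((0 OR (1 XOR 1)) AND ((NOT 1 IMPLIES 1) OR (1 AND 1))) -> 0
  row 28 [11100]: ((1 OR (0 XOR 0)) AND ((NOT 0 IMPLIES 1) OR (1 AND 0))) -> 1
  row 29 [11101]: ((1 OR (1 XOR 0)) AND ((NOT 1 IMPLIES 1) OR (1 AND 1))) -> 1
  row 30 [11110]: ((1 OR (0 XOR 1)) AND ((NOT 0 IMPLIES 1) OR (1 AND 0))) -> 1
  row 31 [11111]: ((1 OR (1 XOR 1)) AND ((NOT 1 IMPLIES 1) OR (1 AND 1))) -> 1
Full result column, 8 rows per line (x1,x2 fixed per line; x3,x4,x5 runs 000..111 left to right):
  rows 0-7 [x1,x2=00]: 01000101  (ones: 3)
  rows 8-15 [x1,x2=01]: 01000101  (ones: 3)
  rows 16-23 [x1,x2=10]: 01101111  (ones: 6)
  rows 24-31 [x1,x2=11]: 01101111  (ones: 6)
Count of 1-rows = 3+3+6+6 = 18

18


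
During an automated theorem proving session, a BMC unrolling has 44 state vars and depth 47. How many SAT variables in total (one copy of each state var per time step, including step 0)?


BMC unrolls to depth k, creating one copy of each state var for steps 0..k.
Step count = 47 + 1 = 48 (steps 0 through 47)
Vars per step = 44
Total = 44 * 48 = 2112

2112


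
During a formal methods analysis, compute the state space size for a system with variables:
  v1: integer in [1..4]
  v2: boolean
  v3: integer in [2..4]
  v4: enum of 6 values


State space = product of domain sizes of all variables.
Domain sizes:
  v1 (integer in [1..4]): 4
  v2 (boolean): 2
  v3 (integer in [2..4]): 3
  v4 (enum of 6 values): 6
Product = 4 * 2 * 3 * 6 = 144

144


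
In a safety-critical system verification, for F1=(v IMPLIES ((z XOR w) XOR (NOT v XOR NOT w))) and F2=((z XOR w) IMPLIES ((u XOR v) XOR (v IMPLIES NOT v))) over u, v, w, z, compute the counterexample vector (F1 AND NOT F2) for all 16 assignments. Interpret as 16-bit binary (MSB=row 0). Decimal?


F1 = (v IMPLIES ((z XOR w) XOR (NOT v XOR NOT w)))
F2 = ((z XOR w) IMPLIES ((u XOR v) XOR (v IMPLIES NOT v)))
Counterexample to F1=>F2 is where F1=1 and F2=0.
Evaluate each row (bits = u,v,w,z, MSB first):
  row 0 [0000]: F1=1 F2=1 -> F1&~F2 -> 0
  row 1 [0001]: F1=1 F2=1 -> F1&~F2 -> 0
  row 2 [0010]: F1=1 F2=1 -> F1&~F2 -> 0
  row 3 [0011]: F1=1 F2=1 -> F1&~F2 -> 0
  row 4 [0100]: F1=1 F2=1 -> F1&~F2 -> 0
  row 5 [0101]: F1=0 F2=1 -> F1&~F2 -> 0
  row 6 [0110]: F1=1 F2=1 -> F1&~F2 -> 0
  row 7 [0111]: F1=0 F2=1 -> F1&~F2 -> 0
  row 8 [1000]: F1=1 F2=1 -> F1&~F2 -> 0
  row 9 [1001]: F1=1 F2=0 -> F1&~F2 -> 1
  row 10 [1010]: F1=1 F2=0 -> F1&~F2 -> 1
  row 11 [1011]: F1=1 F2=1 -> F1&~F2 -> 0
  row 12 [1100]: F1=1 F2=1 -> F1&~F2 -> 0
  row 13 [1101]: F1=0 F2=0 -> F1&~F2 -> 0
  row 14 [1110]: F1=1 F2=0 -> F1&~F2 -> 1
  row 15 [1111]: F1=0 F2=1 -> F1&~F2 -> 0
Full result column, 4 rows per line (u,v fixed per line; w,z runs 00..11 left to right):
  rows 0-3 [u,v=00]: 0000  = hex 0
  rows 4-7 [u,v=01]: 0000  = hex 0
  rows 8-11 [u,v=10]: 0110  = hex 6
  rows 12-15 [u,v=11]: 0010  = hex 2
Counterexample vector (row 0 .. row 15) = 0000000001100010
Output column grouped in 4s = 0000 0000 0110 0010 = 0x0062
Convert to decimal digit by digit (value = value*16 + digit):
  0 -> 0
  0*16 + 0 = 0
  0*16 + 6 = 6
  6*16 + 2 = 98
Decimal = 98

98


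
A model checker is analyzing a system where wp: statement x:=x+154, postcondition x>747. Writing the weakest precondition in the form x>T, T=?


Formula: wp(x:=E, P) = P[E/x] (substitute E for x in postcondition)
Step 1: Postcondition: x>747
Step 2: Substitute x+154 for x: x+154>747
Step 3: Solve for x: x > 747-154 = 593

593


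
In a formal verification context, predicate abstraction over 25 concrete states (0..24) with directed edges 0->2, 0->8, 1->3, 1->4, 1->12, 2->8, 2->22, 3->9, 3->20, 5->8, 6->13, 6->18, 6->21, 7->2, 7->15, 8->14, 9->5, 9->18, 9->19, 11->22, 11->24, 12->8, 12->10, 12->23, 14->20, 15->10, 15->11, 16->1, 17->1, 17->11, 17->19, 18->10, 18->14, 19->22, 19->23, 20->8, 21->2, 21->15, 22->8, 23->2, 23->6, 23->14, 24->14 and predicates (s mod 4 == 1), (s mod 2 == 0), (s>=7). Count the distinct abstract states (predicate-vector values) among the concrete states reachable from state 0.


BFS from 0:
Concrete reachable: {0, 2, 8, 14, 20, 22}
Abstract via predicates (s mod 4 == 1), (s mod 2 == 0), (s>=7):
  (0,1,0) <- {0, 2}
  (0,1,1) <- {8, 14, 20, 22}
Distinct abstract states = 2

2
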